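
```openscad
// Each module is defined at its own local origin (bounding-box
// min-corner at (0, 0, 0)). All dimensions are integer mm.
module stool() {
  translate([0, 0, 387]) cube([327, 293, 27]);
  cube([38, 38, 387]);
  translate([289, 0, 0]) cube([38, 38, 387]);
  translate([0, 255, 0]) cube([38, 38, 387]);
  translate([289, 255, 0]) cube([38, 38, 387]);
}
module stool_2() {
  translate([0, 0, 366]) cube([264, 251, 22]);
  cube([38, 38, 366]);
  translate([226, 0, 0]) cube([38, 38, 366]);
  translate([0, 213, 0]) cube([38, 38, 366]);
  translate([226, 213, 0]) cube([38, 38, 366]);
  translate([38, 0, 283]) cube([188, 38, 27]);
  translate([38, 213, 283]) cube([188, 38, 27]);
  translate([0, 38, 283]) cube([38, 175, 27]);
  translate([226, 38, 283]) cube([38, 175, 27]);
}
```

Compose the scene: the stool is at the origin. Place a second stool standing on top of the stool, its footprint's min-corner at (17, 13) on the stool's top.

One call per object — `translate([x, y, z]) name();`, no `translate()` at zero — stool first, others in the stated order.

stool();
translate([17, 13, 414]) stool_2();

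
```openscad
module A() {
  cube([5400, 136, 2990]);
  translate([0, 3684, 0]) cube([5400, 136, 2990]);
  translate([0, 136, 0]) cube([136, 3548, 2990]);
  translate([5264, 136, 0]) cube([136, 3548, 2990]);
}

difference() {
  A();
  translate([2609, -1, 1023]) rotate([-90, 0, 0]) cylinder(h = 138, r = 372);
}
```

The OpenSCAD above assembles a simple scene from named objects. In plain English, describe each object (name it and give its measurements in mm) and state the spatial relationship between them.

A is the wall frame of a small rectangular building: four walls, each 2990 mm tall and 136 mm thick, enclosing a footprint 5400 mm (x) by 3820 mm (y) outside-to-outside, with no floor or roof. The front and back walls (the −y and +y sides) span the full width; the two side walls fit between them.

The house frame has a circular hole of radius 372 mm through its front wall, centred at (x = 2609, z = 1023).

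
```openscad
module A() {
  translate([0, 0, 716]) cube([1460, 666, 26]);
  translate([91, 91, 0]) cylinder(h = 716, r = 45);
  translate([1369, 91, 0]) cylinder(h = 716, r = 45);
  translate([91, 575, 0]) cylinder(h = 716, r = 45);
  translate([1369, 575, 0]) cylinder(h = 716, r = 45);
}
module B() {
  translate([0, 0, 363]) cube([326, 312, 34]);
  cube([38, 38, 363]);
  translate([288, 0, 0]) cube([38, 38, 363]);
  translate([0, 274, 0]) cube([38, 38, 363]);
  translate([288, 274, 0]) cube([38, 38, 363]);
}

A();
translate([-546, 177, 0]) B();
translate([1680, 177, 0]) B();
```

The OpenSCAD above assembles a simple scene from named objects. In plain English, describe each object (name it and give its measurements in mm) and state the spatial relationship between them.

A is a table with a 1460×666 mm rectangular top, 26 mm thick, top surface at z = 742 mm, supported by four round legs of 90 mm diameter, each leg's bounding box inset 46 mm from the nearest pair of top edges, running from the floor.

B is a simple wooden stool: a rectangular seat 326 mm (x) by 312 mm (y), 34 mm thick, top face at z = 397 mm, on four square legs, each 38×38 mm in cross-section. The legs rest on z = 0, each flush with a corner of the seat.

Two stools sit around the table at the −x, +x sides.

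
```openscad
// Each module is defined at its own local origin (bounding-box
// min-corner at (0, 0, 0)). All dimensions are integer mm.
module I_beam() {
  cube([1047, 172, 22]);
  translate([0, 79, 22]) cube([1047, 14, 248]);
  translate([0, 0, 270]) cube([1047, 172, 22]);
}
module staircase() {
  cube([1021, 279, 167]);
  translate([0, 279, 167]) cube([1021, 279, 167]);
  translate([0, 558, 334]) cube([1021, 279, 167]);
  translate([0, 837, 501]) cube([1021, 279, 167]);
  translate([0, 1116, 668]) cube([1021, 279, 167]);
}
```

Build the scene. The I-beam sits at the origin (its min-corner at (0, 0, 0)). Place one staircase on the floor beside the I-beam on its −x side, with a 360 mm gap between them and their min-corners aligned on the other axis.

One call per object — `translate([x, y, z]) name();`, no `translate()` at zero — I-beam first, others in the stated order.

I_beam();
translate([-1381, 0, 0]) staircase();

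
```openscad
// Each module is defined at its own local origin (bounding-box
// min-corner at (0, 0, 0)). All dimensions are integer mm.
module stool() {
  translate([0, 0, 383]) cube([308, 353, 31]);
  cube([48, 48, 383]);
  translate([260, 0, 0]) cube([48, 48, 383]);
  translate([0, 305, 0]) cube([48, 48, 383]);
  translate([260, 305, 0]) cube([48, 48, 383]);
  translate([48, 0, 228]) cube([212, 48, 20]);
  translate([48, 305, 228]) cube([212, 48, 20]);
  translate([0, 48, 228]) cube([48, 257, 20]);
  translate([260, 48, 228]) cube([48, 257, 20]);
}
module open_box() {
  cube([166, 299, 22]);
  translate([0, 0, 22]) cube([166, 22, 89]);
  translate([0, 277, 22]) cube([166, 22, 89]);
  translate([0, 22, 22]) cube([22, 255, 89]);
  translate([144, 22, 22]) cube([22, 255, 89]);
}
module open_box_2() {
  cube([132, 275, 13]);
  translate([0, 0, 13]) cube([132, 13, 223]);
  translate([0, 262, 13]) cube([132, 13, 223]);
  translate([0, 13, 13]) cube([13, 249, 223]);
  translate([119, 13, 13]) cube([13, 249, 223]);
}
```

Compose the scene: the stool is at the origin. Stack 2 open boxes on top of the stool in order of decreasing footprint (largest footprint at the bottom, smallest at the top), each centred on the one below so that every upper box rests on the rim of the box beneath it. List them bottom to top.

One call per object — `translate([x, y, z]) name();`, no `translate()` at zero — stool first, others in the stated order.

stool();
translate([71, 27, 414]) open_box();
translate([88, 39, 525]) open_box_2();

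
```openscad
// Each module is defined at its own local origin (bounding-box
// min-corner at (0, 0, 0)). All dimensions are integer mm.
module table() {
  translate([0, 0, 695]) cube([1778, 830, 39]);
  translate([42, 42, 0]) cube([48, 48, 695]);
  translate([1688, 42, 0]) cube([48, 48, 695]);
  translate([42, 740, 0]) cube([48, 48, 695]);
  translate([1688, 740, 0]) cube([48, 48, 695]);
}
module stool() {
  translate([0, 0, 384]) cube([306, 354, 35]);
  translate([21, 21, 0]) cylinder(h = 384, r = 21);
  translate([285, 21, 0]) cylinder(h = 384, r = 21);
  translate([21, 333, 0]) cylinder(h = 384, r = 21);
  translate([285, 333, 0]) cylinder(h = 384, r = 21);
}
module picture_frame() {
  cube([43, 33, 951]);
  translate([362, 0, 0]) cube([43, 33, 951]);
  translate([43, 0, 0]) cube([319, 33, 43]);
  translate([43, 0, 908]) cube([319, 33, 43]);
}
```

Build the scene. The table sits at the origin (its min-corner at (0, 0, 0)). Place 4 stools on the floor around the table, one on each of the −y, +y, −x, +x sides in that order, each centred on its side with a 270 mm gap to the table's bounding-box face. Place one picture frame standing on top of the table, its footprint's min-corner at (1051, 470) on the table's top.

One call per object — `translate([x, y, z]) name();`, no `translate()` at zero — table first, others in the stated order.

table();
translate([736, -624, 0]) stool();
translate([736, 1100, 0]) stool();
translate([-576, 238, 0]) stool();
translate([2048, 238, 0]) stool();
translate([1051, 470, 734]) picture_frame();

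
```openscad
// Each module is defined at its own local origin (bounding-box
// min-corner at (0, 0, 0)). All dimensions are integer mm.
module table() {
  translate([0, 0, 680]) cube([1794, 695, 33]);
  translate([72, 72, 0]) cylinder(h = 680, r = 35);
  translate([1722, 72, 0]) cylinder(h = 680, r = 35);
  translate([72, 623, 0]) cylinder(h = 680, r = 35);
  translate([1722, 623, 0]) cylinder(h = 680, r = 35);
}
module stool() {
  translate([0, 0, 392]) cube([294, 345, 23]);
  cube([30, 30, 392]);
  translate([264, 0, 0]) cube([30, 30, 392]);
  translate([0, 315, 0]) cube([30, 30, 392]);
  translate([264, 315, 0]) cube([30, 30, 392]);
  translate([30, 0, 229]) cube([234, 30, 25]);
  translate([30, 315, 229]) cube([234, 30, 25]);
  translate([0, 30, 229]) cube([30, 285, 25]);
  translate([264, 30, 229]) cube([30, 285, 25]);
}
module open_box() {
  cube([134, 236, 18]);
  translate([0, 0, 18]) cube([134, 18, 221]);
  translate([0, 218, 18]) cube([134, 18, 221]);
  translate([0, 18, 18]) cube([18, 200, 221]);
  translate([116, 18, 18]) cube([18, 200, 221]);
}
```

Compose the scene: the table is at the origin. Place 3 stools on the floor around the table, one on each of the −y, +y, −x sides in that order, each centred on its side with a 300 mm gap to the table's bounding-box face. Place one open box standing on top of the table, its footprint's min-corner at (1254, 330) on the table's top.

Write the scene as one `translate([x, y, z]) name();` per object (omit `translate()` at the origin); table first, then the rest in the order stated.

table();
translate([750, -645, 0]) stool();
translate([750, 995, 0]) stool();
translate([-594, 175, 0]) stool();
translate([1254, 330, 713]) open_box();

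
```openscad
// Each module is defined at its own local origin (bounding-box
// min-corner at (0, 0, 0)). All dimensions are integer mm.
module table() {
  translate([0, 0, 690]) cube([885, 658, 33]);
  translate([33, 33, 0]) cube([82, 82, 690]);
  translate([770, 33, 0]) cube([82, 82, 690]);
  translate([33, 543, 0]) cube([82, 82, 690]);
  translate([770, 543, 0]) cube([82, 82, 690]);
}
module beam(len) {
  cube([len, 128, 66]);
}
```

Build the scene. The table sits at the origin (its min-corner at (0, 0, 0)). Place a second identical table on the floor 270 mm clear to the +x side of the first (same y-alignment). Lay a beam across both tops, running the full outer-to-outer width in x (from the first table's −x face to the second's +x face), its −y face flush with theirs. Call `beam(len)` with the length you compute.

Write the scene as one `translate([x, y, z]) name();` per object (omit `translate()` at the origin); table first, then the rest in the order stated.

table();
translate([1155, 0, 0]) table();
translate([0, 0, 723]) beam(2040);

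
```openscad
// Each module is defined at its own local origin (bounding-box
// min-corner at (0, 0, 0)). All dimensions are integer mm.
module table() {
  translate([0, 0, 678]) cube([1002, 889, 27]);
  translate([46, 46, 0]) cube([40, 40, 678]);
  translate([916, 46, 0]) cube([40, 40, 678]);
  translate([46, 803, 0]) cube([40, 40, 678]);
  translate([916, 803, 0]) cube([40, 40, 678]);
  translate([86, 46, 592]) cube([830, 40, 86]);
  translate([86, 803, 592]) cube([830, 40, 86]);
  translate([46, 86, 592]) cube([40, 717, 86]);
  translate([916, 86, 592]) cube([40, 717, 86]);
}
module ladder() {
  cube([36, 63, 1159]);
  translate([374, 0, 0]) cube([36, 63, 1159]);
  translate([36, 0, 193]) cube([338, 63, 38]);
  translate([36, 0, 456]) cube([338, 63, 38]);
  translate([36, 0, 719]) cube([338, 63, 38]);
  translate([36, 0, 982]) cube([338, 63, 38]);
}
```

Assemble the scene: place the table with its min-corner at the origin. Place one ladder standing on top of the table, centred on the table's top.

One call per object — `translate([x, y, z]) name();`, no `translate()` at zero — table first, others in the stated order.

table();
translate([296, 413, 705]) ladder();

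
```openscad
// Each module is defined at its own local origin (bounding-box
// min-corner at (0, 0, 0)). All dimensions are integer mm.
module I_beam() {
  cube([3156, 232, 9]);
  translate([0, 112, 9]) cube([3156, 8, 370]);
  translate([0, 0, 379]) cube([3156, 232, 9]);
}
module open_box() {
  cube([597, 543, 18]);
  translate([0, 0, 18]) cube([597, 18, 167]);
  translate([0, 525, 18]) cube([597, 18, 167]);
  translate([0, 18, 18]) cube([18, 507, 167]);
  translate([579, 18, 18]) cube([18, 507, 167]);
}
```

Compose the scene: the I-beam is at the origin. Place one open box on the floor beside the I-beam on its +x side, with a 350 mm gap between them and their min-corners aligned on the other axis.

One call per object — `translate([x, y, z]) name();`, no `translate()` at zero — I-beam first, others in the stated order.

I_beam();
translate([3506, 0, 0]) open_box();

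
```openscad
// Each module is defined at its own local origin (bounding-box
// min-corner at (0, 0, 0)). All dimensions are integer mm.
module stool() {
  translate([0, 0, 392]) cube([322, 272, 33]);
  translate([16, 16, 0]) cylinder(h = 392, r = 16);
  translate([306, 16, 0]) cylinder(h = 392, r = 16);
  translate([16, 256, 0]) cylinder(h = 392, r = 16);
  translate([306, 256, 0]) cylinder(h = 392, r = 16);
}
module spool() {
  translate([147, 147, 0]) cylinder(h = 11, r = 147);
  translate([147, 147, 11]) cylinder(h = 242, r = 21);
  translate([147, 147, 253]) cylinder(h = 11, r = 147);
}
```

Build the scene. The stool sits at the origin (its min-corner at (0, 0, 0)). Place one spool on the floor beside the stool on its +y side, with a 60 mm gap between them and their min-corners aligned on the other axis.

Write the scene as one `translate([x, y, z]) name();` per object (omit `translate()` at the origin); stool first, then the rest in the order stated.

stool();
translate([0, 332, 0]) spool();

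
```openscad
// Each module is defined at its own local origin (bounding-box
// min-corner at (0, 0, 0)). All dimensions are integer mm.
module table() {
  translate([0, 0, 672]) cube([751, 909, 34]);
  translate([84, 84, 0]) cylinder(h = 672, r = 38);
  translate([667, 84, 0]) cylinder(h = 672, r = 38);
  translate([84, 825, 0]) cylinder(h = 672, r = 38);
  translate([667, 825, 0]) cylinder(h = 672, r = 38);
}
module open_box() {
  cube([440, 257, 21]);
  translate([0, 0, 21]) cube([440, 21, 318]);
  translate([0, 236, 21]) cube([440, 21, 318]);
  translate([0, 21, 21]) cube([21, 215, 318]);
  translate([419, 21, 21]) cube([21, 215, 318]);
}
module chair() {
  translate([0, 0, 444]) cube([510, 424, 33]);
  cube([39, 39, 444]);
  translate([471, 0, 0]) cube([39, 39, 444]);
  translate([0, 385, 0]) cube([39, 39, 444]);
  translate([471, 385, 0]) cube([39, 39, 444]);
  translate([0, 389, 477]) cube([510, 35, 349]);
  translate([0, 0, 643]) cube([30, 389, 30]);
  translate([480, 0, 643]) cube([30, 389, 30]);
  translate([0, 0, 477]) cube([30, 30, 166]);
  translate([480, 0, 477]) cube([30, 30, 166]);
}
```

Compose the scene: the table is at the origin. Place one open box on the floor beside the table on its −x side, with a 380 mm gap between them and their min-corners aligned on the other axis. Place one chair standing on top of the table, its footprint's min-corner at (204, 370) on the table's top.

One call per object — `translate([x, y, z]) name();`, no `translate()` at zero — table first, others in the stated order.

table();
translate([-820, 0, 0]) open_box();
translate([204, 370, 706]) chair();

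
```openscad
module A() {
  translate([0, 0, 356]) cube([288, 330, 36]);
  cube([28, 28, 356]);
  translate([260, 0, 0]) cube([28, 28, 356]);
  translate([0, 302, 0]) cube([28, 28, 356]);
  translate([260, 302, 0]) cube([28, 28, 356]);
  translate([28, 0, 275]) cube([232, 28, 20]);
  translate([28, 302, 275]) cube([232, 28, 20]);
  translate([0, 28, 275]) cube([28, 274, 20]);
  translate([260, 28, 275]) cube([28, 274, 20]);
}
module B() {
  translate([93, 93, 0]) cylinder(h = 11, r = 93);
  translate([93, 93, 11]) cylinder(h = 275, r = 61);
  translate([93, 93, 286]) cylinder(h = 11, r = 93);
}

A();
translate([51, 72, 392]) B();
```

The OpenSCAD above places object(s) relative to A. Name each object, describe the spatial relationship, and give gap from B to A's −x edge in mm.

The spool's min-x is at 51; the stool's min-x is 0; gap = 51 mm.

A is a stool. B is a spool. The spool is on top of the stool, centred. The gap from the spool to the stool's −x edge is 51 mm.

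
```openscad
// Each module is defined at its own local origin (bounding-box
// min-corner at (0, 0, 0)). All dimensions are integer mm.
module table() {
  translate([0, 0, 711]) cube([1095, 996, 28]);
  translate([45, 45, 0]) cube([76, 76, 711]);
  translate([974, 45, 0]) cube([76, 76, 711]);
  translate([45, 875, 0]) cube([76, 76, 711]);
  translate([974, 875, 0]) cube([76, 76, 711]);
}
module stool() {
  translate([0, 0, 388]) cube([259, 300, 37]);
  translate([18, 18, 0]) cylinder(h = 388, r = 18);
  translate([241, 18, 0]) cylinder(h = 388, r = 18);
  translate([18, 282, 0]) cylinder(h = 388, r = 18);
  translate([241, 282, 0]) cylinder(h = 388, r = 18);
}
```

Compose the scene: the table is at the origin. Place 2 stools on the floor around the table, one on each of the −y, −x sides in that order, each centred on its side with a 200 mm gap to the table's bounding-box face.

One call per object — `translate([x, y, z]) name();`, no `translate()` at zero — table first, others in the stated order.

table();
translate([418, -500, 0]) stool();
translate([-459, 348, 0]) stool();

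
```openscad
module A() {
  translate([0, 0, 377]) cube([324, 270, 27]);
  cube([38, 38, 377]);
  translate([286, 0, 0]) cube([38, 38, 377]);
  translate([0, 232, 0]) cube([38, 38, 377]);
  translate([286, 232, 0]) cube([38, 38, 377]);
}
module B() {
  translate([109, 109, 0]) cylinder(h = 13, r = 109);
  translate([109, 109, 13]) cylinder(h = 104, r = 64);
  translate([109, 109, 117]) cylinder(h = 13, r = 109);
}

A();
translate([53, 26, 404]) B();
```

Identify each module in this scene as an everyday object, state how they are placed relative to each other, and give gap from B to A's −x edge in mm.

The spool's min-x is at 53; the stool's min-x is 0; gap = 53 mm.

A is a stool. B is a spool. The spool is on top of the stool, centred. The gap from the spool to the stool's −x edge is 53 mm.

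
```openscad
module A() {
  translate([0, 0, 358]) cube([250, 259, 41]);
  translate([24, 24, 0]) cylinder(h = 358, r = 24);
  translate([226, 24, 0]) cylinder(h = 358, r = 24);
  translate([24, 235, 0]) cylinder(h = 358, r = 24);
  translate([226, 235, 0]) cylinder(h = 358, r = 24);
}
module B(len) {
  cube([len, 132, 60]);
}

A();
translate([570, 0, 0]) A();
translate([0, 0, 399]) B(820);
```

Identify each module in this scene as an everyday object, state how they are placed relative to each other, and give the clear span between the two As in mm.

Second stool starts at x = 570; first ends at x = 250; clear span = 570 − 250 = 320 mm.

A is a stool. B is a beam. A beam spans the tops of two stools. The clear span between the two stools is 320 mm.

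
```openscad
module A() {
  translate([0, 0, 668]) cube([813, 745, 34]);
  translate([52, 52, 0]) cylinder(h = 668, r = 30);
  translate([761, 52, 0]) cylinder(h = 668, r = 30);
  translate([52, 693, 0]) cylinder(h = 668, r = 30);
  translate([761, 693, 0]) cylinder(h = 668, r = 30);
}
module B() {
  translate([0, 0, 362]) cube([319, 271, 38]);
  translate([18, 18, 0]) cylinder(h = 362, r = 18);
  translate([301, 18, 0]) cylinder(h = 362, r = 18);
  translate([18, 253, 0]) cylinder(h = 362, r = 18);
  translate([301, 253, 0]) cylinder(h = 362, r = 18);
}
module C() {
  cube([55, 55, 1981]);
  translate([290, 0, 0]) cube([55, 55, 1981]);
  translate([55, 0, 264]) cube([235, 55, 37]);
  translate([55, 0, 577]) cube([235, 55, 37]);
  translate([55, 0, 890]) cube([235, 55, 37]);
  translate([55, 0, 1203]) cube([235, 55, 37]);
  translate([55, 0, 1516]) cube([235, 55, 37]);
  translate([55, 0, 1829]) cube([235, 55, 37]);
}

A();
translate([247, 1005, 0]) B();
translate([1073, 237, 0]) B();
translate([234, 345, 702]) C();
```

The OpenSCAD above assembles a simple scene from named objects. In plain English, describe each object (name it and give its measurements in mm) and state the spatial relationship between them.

A is a table with a 813×745 mm rectangular top, 34 mm thick, top surface at z = 702 mm, supported by four round legs of 60 mm diameter, each leg's bounding box inset 22 mm from the nearest pair of top edges, running from the floor.

B is a four-legged stool. The seat is a 319×271×38 mm slab whose top surface is at z = 400 mm; four round legs, each 36 mm in diameter, run from the floor (z = 0) to the underside of the seat, each leg's axis is inset half a diameter from the nearest pair of seat edges (so the leg's bounding box is flush with the corner).

C is a straight ladder. Two 55×55 mm vertical rails, 1981 mm tall, stand 345 mm apart (outside-to-outside) with their front faces coplanar on the −y side. 6 rungs, each 55 mm deep and 37 mm tall, span between the inner faces of the rails, front faces flush with the rails. The lowest rung's underside is at z = 264 mm and rungs are spaced 313 mm apart (underside to underside).

Two stools sit around the table at the +y, +x sides. The ladder is on top of the table, centred.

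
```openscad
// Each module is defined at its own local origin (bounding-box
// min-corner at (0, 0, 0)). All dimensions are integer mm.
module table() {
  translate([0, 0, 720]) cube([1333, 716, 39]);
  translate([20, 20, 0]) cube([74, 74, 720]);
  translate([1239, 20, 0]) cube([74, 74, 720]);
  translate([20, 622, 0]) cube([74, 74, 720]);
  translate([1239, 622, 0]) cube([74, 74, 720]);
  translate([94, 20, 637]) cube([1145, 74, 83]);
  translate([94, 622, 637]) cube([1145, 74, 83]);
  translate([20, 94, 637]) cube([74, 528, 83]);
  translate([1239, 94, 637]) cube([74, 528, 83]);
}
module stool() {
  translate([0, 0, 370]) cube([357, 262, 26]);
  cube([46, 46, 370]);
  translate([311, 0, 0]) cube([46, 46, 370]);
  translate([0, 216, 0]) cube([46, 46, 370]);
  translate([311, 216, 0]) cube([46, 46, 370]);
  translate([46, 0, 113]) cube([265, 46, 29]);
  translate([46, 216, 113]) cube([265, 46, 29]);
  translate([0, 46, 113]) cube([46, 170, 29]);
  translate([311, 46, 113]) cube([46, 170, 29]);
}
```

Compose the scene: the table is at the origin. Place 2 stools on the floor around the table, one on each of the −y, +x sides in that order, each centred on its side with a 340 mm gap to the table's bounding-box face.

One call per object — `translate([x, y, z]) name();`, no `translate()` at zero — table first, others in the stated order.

table();
translate([488, -602, 0]) stool();
translate([1673, 227, 0]) stool();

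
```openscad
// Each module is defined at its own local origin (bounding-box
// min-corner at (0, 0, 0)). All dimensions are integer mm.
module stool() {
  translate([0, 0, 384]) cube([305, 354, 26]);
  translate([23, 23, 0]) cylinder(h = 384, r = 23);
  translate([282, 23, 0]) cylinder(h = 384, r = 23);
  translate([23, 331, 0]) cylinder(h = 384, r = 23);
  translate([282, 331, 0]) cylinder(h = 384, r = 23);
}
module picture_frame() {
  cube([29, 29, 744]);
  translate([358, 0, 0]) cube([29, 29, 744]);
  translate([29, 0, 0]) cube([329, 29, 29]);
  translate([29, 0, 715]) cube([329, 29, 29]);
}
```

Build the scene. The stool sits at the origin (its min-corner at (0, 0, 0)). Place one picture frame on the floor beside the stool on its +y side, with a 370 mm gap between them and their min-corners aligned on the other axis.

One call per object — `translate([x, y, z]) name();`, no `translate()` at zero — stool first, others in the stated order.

stool();
translate([0, 724, 0]) picture_frame();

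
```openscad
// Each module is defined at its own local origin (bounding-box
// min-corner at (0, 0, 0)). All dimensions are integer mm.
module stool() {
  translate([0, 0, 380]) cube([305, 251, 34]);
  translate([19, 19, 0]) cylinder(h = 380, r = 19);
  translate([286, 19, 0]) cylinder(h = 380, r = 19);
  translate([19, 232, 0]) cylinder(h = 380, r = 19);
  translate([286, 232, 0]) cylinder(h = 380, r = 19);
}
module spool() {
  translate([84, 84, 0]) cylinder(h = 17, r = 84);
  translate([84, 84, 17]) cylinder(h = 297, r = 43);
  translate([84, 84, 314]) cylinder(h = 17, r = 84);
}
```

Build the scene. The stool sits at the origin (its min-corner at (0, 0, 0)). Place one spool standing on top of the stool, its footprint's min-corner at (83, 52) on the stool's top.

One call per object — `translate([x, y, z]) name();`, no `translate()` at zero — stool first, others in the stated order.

stool();
translate([83, 52, 414]) spool();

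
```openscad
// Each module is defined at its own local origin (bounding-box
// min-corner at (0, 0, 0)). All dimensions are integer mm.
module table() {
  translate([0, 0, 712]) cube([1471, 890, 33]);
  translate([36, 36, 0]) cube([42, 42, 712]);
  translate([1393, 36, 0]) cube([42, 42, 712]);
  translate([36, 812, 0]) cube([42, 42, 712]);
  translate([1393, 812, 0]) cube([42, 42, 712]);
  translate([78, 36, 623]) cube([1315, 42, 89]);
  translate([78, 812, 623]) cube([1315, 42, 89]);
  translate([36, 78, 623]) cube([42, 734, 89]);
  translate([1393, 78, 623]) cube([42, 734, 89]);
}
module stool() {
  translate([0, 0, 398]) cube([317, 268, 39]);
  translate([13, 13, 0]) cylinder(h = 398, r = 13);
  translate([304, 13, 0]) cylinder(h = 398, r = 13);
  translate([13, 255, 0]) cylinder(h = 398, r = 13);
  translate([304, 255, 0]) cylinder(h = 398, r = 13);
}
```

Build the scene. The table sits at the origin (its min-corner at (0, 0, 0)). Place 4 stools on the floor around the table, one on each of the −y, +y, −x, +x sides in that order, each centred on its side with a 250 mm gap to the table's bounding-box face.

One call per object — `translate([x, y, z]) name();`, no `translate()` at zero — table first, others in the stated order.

table();
translate([577, -518, 0]) stool();
translate([577, 1140, 0]) stool();
translate([-567, 311, 0]) stool();
translate([1721, 311, 0]) stool();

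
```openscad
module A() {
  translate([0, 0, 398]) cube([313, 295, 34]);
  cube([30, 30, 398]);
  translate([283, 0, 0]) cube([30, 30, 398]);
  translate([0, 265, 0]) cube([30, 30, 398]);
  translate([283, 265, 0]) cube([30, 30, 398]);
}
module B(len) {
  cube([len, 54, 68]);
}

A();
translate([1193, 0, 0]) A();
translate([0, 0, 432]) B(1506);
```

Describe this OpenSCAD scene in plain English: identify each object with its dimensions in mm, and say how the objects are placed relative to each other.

A is a simple wooden stool: a rectangular seat 313 mm (x) by 295 mm (y), 34 mm thick, top face at z = 432 mm, on four square legs, each 30×30 mm in cross-section. The legs rest on z = 0, each flush with a corner of the seat.

B is a rectangular beam 1506 mm long (x), 54 mm deep (y), 68 mm thick (z).

The beam spans the tops of two stools placed 880 mm apart, resting at z = 432 mm.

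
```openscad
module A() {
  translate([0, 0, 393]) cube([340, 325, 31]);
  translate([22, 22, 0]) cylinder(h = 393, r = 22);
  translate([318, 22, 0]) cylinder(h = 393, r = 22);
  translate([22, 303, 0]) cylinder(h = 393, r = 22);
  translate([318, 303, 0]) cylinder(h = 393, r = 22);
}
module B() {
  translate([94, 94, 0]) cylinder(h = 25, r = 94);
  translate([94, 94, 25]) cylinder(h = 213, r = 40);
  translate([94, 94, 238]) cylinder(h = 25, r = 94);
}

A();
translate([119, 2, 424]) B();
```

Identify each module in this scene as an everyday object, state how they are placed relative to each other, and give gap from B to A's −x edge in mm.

The spool's min-x is at 119; the stool's min-x is 0; gap = 119 mm.

A is a stool. B is a spool. The spool is on top of the stool. The gap from the spool to the stool's −x edge is 119 mm.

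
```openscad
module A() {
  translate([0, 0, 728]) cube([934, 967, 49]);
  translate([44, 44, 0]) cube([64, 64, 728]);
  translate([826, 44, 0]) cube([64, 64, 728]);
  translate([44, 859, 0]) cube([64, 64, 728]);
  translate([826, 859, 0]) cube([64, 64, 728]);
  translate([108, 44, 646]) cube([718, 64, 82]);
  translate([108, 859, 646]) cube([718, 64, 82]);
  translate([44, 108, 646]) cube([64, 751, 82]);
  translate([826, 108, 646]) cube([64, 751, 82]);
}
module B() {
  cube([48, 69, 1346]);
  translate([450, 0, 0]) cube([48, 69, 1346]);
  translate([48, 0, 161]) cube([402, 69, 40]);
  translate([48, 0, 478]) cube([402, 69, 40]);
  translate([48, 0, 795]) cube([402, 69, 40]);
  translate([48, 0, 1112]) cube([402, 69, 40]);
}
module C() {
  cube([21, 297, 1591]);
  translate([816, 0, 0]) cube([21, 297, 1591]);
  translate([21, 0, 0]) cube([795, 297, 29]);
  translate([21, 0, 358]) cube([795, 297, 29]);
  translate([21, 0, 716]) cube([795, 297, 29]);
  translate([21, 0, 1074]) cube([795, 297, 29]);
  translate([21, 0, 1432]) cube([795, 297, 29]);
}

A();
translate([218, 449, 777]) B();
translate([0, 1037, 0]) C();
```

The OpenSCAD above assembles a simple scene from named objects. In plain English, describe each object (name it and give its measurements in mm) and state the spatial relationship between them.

A is a table: top 934 mm (x) × 967 mm (y), 49 mm thick, upper face at z = 777 mm, on four 64×64 mm square legs, each inset 44 mm from the nearest pair of top edges, running from z = 0 to the bottom of the top. Four apron rails, 64 mm thick and 82 mm tall, run between adjacent legs with their top edges flush with the underside of the top and their outer faces flush with the legs' outer faces.

B is a wooden ladder with two side rails of 48×69 mm section and 1346 mm height, set 498 mm apart overall. Between them run 4 rectangular rungs (69 mm deep, 40 mm thick), front faces flush with the rails' −y face. The bottom of the first rung is 161 mm above the floor and each subsequent rung is 317 mm higher than the one below.

C is a bookshelf 837 mm wide overall, 297 mm deep and 1591 mm tall. The two sides are 21 mm thick vertical panels. 5 horizontal shelves of 29 mm thickness span between the inner faces of the sides; the lowest shelf sits on the floor and shelves are stacked with a clear vertical gap of 329 mm between each pair.

The ladder is on top of the table, centred. The bookshelf is on the floor beside the table on its +y side.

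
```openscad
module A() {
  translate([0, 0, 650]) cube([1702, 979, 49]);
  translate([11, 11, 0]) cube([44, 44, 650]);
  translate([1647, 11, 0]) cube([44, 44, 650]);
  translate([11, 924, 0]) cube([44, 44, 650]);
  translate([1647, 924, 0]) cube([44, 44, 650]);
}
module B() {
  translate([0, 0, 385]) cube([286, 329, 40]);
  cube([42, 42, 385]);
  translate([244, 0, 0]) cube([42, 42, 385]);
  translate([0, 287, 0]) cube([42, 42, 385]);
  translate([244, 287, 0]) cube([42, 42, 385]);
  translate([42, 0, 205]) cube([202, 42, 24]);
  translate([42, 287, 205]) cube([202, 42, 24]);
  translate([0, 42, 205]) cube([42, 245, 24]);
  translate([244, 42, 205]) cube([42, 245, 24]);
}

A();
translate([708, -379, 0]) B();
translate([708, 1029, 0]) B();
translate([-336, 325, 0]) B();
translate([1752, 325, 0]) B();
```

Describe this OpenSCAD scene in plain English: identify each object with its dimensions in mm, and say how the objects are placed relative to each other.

A is a table with a 1702×979 mm rectangular top, 49 mm thick, top surface at z = 699 mm, supported by four 44×44 mm square legs, each inset 11 mm from the nearest pair of top edges, running from the floor.

B is a four-legged stool. The seat is a 286×329×40 mm slab whose top surface is at z = 425 mm; four square legs, each 42×42 mm in cross-section, run from the floor (z = 0) to the underside of the seat, each flush with a corner of the seat. Four stretchers, 42 mm wide and 24 mm tall, connect adjacent legs with their undersides at z = 205 mm, each running between the inner faces of the legs it joins and aligned with the legs' outer faces on the other axis.

Four stools sit around the table at the −y, +y, −x, +x sides.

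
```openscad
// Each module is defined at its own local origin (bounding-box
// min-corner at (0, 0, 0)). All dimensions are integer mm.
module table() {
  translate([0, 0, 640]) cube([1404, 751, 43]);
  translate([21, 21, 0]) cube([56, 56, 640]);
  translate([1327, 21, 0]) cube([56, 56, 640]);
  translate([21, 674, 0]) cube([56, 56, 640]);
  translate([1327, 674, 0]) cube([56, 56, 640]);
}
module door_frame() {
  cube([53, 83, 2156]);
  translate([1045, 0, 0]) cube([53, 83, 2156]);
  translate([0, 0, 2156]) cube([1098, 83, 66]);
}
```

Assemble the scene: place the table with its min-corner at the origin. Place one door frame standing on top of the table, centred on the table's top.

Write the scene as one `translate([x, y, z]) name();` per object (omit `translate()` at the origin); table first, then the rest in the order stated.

table();
translate([153, 334, 683]) door_frame();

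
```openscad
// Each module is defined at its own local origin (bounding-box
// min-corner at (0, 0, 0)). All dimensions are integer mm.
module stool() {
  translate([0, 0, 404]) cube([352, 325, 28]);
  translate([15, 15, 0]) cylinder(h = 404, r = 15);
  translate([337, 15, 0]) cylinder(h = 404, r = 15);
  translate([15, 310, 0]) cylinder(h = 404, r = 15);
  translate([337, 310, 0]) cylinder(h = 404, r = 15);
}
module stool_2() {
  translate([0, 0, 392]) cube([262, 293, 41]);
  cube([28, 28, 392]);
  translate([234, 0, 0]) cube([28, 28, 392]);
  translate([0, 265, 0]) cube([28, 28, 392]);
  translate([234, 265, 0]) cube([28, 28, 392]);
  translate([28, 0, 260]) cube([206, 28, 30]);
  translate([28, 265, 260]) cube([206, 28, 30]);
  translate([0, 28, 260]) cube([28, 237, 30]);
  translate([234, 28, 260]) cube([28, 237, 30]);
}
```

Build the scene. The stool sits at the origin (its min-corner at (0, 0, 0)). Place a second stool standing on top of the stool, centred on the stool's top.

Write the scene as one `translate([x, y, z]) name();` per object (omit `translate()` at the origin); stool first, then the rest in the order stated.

stool();
translate([45, 16, 432]) stool_2();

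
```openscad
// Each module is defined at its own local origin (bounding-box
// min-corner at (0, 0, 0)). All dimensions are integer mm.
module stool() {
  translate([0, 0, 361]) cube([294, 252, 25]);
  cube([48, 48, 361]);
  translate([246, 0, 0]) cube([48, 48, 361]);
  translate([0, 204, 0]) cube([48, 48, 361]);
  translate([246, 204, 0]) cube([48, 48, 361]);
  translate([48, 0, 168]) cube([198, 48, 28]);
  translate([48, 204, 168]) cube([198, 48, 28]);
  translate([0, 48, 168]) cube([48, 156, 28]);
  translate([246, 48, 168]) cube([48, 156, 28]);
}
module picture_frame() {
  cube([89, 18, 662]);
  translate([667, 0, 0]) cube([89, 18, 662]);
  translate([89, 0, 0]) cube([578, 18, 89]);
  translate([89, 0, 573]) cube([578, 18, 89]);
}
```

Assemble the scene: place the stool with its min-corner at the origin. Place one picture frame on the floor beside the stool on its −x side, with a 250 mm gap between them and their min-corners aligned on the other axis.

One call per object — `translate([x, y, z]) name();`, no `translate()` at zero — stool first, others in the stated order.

stool();
translate([-1006, 0, 0]) picture_frame();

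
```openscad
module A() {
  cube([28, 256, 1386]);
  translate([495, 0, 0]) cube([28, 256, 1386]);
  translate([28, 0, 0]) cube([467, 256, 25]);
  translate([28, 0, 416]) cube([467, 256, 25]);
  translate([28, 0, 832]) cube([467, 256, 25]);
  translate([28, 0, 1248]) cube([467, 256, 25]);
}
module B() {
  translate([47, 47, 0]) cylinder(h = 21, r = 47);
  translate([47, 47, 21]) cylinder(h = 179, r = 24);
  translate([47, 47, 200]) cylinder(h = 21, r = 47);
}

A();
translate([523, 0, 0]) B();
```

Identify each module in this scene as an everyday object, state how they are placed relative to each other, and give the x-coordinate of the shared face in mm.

A is a bookshelf. B is a spool. The spool is against the bookshelf's +x side, with their −y faces flush. The x-coordinate of the shared face is 523 mm.

The bookshelf's +x face and the spool's −x face are both at x = 523 mm.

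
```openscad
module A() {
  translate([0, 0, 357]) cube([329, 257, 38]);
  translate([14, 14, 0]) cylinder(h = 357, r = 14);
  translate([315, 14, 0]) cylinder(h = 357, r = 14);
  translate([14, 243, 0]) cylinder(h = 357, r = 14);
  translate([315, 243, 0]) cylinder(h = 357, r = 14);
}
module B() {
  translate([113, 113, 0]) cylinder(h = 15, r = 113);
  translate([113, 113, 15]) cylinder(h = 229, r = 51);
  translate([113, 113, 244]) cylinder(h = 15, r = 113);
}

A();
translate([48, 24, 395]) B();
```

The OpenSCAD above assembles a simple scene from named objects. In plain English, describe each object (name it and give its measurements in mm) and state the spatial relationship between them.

A is a four-legged stool. The seat is 329×257 mm, 38 mm thick, top at z = 395 mm. It stands on four round legs, each 28 mm in diameter, from z = 0 to the seat underside, each leg's axis is inset half a diameter from the nearest pair of seat edges (so the leg's bounding box is flush with the corner).

B is a spool: two coaxial disc flanges of radius 113 mm and thickness 15 mm, joined by a core cylinder of radius 51 mm and height 229 mm. The lower flange rests on z = 0 and the three cylinders share a vertical axis.

The spool is on top of the stool.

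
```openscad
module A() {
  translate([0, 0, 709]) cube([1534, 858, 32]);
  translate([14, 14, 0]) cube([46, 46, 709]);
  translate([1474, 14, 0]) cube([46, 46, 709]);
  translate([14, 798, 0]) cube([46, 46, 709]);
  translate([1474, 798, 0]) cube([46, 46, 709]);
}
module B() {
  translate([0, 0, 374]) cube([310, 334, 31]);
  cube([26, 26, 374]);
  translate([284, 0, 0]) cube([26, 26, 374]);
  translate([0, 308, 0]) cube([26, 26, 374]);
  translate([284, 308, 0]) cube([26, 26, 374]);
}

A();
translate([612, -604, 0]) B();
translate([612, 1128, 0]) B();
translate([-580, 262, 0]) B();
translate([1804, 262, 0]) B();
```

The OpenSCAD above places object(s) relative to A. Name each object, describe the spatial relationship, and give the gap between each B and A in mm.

Each stool's nearest face is 270 mm from the table's bounding box.

A is a table. B is a stool. Four stools sit around the table at the −y, +y, −x, +x sides. The gap between each stool and the table is 270 mm.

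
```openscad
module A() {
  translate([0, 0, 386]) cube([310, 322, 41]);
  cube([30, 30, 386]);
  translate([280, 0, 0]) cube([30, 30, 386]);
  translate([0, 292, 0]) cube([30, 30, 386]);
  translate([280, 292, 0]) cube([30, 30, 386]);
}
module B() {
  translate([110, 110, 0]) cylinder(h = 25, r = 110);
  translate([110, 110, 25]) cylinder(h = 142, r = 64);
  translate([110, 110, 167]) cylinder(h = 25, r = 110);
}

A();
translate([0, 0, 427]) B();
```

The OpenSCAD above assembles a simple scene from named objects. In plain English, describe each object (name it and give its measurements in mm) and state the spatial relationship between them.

A is a four-legged stool. The seat is 310×322 mm, 41 mm thick, top at z = 427 mm. It stands on four square legs, each 30×30 mm in cross-section, from z = 0 to the seat underside, each flush with a corner of the seat.

B is a spool: two coaxial disc flanges of radius 110 mm and thickness 25 mm, joined by a core cylinder of radius 64 mm and height 142 mm. The lower flange rests on z = 0 and the three cylinders share a vertical axis.

The spool is on top of the stool.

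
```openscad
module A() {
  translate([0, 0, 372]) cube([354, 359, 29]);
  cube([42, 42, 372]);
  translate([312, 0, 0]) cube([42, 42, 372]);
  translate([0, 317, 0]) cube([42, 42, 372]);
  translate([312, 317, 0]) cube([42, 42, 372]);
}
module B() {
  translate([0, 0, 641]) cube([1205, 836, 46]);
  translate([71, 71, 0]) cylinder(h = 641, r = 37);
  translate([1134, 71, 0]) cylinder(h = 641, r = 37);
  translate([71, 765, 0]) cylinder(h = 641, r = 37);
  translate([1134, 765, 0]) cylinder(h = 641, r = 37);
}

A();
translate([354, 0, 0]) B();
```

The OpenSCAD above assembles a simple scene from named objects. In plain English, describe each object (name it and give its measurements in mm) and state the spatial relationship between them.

A is a four-legged stool. The seat is a 354×359×29 mm slab whose top surface is at z = 401 mm; four square legs, each 42×42 mm in cross-section, run from the floor (z = 0) to the underside of the seat, each flush with a corner of the seat.

B is a rectangular dining table. The top is 1205×836×46 mm with its upper surface at z = 687 mm. It stands on four round legs of 74 mm diameter, each leg's bounding box inset 34 mm from the nearest pair of top edges, running from the floor to the underside of the top.

The table is against the stool's +x side, with their −y faces flush.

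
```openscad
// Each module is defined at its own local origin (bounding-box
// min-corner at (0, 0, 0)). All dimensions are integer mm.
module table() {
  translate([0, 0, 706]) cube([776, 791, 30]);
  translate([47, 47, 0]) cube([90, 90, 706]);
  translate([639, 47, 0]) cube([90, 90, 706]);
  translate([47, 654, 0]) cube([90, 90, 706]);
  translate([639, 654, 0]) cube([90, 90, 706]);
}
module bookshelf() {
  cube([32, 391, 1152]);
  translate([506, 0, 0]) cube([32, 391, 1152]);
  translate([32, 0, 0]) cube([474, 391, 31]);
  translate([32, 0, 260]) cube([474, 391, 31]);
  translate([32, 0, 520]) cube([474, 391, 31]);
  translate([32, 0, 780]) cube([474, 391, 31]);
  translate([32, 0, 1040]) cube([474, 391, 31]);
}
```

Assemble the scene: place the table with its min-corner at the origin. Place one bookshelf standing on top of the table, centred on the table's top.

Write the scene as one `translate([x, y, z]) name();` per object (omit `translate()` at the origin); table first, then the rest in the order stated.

table();
translate([119, 200, 736]) bookshelf();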